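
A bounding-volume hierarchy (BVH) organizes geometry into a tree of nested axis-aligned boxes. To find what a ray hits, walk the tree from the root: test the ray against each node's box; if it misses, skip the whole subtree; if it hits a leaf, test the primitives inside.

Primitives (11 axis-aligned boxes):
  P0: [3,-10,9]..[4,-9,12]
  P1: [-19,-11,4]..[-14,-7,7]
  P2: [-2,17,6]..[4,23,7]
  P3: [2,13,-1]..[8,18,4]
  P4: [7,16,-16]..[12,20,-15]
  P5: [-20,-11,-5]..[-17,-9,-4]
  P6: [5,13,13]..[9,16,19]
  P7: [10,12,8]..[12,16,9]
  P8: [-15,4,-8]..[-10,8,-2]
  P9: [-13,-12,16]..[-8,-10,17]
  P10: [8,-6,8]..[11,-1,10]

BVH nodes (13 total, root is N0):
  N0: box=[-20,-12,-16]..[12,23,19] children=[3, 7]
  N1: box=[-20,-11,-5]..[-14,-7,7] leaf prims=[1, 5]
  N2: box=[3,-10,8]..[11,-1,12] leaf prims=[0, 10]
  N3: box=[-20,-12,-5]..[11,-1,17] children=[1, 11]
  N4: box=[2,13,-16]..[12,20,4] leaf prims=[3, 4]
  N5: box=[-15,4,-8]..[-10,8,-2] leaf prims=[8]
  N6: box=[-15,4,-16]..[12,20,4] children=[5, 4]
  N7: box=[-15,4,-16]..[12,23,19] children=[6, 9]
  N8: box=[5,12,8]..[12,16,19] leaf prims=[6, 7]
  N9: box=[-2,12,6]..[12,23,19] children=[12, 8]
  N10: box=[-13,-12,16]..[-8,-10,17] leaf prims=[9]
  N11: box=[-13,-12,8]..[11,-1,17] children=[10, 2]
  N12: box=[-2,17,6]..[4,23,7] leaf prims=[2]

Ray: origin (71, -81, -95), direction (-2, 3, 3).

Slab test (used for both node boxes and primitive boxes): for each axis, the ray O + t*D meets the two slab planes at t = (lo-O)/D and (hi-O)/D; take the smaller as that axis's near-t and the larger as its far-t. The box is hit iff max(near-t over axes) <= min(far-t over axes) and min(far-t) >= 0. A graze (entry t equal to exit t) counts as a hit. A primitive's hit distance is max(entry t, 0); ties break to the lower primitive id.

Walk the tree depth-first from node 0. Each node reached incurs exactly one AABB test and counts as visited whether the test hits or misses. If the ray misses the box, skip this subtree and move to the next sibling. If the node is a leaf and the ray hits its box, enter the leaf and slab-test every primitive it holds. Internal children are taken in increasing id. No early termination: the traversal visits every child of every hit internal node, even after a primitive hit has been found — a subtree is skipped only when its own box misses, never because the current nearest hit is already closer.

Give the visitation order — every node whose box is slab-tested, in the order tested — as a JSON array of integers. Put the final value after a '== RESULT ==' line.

Walk:
N0 x:[59/2,91/2] y:[23,104/3] z:[79/3,38] -> hit [59/2,104/3], descend [3, 7]
  N3 x:[30,91/2] y:[23,80/3] z:[30,112/3] -> miss, prune
  N7 x:[59/2,43] y:[85/3,104/3] z:[79/3,38] -> hit [59/2,104/3], descend [6, 9]
    N6 x:[59/2,43] y:[85/3,101/3] z:[79/3,33] -> hit [59/2,33], descend [4, 5]
      N4 x:[59/2,69/2] y:[94/3,101/3] z:[79/3,33] -> hit [94/3,33] leaf, test {P3@t=63/2, P4(miss)}
      N5 x:[81/2,43] y:[85/3,89/3] z:[29,31] -> miss, prune
    N9 x:[59/2,73/2] y:[31,104/3] z:[101/3,38] -> hit [101/3,104/3], descend [8, 12]
      N8 x:[59/2,33] y:[31,97/3] z:[103/3,38] -> miss, prune
      N12 x:[67/2,73/2] y:[98/3,104/3] z:[101/3,34] -> hit [101/3,34] leaf, test {P2@t=101/3}

Visited [0, 3, 7, 6, 4, 5, 9, 8, 12]. Tests: 9 box, 2 leaf. Nearest: P3.

== RESULT ==
[0, 3, 7, 6, 4, 5, 9, 8, 12]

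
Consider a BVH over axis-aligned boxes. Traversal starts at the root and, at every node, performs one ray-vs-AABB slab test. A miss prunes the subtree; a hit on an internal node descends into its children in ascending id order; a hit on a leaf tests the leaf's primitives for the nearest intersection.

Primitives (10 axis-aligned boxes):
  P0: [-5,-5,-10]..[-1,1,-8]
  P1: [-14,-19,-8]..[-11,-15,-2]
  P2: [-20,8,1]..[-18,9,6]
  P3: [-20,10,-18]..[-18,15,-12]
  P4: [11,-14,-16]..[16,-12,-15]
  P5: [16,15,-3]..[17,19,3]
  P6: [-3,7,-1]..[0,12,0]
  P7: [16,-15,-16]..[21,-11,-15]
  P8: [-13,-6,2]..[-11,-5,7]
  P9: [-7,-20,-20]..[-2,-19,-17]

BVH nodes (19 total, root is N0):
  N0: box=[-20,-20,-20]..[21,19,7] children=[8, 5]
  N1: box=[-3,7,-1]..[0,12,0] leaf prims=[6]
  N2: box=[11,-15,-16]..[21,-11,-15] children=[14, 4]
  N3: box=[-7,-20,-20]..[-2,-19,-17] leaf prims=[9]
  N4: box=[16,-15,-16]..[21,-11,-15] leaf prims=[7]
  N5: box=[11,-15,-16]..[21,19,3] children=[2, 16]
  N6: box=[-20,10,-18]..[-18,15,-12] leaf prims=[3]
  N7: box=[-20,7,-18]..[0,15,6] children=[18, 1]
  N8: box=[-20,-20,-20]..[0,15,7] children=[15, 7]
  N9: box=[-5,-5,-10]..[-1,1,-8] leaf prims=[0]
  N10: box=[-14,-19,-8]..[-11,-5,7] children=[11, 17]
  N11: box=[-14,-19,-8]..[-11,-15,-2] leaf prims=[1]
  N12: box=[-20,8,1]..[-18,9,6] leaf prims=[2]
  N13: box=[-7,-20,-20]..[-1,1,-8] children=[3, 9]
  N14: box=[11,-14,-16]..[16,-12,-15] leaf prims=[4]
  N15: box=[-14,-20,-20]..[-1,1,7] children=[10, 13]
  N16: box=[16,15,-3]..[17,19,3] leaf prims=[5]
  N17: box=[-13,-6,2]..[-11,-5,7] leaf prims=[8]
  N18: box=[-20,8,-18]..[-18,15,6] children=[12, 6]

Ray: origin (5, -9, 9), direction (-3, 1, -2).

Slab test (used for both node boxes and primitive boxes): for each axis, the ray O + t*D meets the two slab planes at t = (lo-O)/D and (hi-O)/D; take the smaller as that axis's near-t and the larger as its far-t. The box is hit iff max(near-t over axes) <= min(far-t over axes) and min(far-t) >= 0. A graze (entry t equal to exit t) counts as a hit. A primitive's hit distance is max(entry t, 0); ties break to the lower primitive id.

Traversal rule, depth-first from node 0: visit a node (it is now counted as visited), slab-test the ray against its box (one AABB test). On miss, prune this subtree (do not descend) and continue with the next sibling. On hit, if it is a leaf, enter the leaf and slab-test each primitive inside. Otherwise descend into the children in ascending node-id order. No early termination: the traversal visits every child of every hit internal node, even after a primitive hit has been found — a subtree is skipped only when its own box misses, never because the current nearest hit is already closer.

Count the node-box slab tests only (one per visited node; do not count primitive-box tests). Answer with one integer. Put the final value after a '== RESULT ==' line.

Walk:
N0 x:[-16/3,25/3] y:[-11,28] z:[1,29/2] -> hit [1,25/3], descend [5, 8]
  N5 x:[-16/3,-2] y:[-6,28] z:[3,25/2] -> miss, prune
  N8 x:[5/3,25/3] y:[-11,24] z:[1,29/2] -> hit [5/3,25/3], descend [7, 15]
    N7 x:[5/3,25/3] y:[16,24] z:[3/2,27/2] -> miss, prune
    N15 x:[2,19/3] y:[-11,10] z:[1,29/2] -> hit [2,19/3], descend [10, 13]
      N10 x:[16/3,19/3] y:[-10,4] z:[1,17/2] -> miss, prune
      N13 x:[2,4] y:[-11,10] z:[17/2,29/2] -> miss, prune

order=[0, 5, 8, 7, 15, 10, 13]  |boxes|=7  |leaves|=0  hit=miss

== RESULT ==
7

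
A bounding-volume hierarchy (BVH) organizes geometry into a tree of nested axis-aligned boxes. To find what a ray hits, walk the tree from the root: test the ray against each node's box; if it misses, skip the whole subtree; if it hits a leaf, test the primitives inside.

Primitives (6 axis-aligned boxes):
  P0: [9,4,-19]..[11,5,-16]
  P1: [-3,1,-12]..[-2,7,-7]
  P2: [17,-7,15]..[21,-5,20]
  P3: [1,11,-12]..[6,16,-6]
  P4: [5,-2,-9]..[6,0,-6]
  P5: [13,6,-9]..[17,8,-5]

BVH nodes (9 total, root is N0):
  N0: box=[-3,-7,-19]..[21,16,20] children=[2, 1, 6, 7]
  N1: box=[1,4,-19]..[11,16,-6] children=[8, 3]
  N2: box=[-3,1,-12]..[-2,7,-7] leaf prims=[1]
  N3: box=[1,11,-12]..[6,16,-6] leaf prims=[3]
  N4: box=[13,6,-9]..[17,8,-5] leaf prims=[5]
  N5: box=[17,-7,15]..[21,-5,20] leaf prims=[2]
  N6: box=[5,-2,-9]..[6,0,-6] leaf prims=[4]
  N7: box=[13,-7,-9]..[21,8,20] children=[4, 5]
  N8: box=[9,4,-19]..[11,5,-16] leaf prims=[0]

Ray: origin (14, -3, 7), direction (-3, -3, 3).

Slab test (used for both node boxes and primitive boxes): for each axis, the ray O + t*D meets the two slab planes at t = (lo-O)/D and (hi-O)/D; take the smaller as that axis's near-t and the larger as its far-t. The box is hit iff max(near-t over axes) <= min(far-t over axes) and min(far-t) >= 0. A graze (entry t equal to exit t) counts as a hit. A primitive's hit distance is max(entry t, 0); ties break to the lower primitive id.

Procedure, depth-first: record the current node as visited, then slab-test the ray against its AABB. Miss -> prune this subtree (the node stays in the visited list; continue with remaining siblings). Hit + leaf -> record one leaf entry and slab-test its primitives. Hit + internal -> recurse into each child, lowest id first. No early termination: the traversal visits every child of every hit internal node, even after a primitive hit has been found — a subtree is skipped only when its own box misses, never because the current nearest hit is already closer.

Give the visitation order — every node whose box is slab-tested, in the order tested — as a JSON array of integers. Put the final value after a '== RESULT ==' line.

Traverse from the root:
N0 x:[-7/3,17/3] y:[-19/3,4/3] z:[-26/3,13/3] -> hit [-7/3,4/3], descend [1, 2, 6, 7]
  N1 x:[1,13/3] y:[-19/3,-7/3] z:[-26/3,-13/3] -> miss, prune
  N2 x:[16/3,17/3] y:[-10/3,-4/3] z:[-19/3,-14/3] -> miss, prune
  N6 x:[8/3,3] y:[-1,-1/3] z:[-16/3,-13/3] -> miss, prune
  N7 x:[-7/3,1/3] y:[-11/3,4/3] z:[-16/3,13/3] -> hit [-7/3,1/3], descend [4, 5]
    N4 x:[-1,1/3] y:[-11/3,-3] z:[-16/3,-4] -> miss, prune
    N5 x:[-7/3,-1] y:[2/3,4/3] z:[8/3,13/3] -> miss, prune

7 AABB tests over nodes [0, 1, 2, 6, 7, 4, 5]; 0 leaves entered; closest miss.

== RESULT ==
[0, 1, 2, 6, 7, 4, 5]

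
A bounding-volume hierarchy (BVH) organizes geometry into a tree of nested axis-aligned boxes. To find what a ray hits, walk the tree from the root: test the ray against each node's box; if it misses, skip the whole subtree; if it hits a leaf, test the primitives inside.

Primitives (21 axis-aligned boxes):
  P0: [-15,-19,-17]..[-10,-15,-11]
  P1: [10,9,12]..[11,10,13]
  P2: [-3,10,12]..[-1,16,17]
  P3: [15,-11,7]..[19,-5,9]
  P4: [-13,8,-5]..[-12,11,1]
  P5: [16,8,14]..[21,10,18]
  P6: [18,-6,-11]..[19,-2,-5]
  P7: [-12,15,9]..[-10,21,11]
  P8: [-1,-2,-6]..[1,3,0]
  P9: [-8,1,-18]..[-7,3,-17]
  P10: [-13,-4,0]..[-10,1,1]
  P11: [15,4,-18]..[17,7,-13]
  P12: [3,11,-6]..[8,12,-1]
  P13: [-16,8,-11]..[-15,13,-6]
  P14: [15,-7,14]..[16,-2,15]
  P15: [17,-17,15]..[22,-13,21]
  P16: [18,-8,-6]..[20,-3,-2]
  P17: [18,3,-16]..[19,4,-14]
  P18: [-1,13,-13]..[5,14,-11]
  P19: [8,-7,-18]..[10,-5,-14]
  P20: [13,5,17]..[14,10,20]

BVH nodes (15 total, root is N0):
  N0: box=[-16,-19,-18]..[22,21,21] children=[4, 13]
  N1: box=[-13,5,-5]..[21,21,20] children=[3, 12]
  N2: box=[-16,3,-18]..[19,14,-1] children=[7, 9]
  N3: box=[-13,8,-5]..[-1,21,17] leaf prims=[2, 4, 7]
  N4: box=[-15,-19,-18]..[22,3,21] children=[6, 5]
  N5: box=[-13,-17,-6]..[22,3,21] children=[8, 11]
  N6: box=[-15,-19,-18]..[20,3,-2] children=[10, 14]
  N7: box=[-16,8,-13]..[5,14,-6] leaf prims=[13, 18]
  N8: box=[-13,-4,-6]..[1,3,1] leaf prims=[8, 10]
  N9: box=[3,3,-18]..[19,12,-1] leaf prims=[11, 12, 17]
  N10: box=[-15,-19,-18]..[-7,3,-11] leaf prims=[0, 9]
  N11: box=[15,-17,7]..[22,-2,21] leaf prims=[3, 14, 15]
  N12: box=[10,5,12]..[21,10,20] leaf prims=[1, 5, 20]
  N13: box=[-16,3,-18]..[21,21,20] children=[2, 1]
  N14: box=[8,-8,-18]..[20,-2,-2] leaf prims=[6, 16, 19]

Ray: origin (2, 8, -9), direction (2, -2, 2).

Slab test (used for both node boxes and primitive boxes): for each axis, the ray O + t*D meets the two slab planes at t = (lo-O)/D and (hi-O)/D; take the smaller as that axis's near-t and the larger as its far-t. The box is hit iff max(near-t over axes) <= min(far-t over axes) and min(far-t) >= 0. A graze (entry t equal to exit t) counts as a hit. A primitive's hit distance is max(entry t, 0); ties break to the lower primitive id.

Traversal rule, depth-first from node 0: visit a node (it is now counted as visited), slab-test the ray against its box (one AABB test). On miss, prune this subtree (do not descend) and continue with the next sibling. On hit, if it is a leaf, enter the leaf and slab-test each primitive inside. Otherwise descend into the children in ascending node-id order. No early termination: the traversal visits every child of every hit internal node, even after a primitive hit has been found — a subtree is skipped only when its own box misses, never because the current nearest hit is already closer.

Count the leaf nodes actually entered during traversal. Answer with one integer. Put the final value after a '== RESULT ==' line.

Trace the traversal:
N0 x:[-9,10] y:[-13/2,27/2] z:[-9/2,15] -> hit [-9/2,10], descend [4, 13]
  N4 x:[-17/2,10] y:[5/2,27/2] z:[-9/2,15] -> hit [5/2,10], descend [5, 6]
    N5 x:[-15/2,10] y:[5/2,25/2] z:[3/2,15] -> hit [5/2,10], descend [8, 11]
      N8 x:[-15/2,-1/2] y:[5/2,6] z:[3/2,5] -> miss, prune
      N11 x:[13/2,10] y:[5,25/2] z:[8,15] -> hit [8,10] leaf, test {P3@t=8, P14(miss), P15(miss)}
    N6 x:[-17/2,9] y:[5/2,27/2] z:[-9/2,7/2] -> hit [5/2,7/2], descend [10, 14]
      N10 x:[-17/2,-9/2] y:[5/2,27/2] z:[-9/2,-1] -> miss, prune
      N14 x:[3,9] y:[5,8] z:[-9/2,7/2] -> miss, prune
  N13 x:[-9,19/2] y:[-13/2,5/2] z:[-9/2,29/2] -> hit [-9/2,5/2], descend [1, 2]
    N1 x:[-15/2,19/2] y:[-13/2,3/2] z:[2,29/2] -> miss, prune
    N2 x:[-9,17/2] y:[-3,5/2] z:[-9/2,4] -> hit [-3,5/2], descend [7, 9]
      N7 x:[-9,3/2] y:[-3,0] z:[-2,3/2] -> hit [-2,0] leaf, test {P13(miss), P18(miss)}
      N9 x:[1/2,17/2] y:[-2,5/2] z:[-9/2,4] -> hit [1/2,5/2] leaf, test {P11(miss), P12(miss), P17(miss)}

order=[0, 4, 5, 8, 11, 6, 10, 14, 13, 1, 2, 7, 9]  |boxes|=13  |leaves|=3  hit=P3

== RESULT ==
3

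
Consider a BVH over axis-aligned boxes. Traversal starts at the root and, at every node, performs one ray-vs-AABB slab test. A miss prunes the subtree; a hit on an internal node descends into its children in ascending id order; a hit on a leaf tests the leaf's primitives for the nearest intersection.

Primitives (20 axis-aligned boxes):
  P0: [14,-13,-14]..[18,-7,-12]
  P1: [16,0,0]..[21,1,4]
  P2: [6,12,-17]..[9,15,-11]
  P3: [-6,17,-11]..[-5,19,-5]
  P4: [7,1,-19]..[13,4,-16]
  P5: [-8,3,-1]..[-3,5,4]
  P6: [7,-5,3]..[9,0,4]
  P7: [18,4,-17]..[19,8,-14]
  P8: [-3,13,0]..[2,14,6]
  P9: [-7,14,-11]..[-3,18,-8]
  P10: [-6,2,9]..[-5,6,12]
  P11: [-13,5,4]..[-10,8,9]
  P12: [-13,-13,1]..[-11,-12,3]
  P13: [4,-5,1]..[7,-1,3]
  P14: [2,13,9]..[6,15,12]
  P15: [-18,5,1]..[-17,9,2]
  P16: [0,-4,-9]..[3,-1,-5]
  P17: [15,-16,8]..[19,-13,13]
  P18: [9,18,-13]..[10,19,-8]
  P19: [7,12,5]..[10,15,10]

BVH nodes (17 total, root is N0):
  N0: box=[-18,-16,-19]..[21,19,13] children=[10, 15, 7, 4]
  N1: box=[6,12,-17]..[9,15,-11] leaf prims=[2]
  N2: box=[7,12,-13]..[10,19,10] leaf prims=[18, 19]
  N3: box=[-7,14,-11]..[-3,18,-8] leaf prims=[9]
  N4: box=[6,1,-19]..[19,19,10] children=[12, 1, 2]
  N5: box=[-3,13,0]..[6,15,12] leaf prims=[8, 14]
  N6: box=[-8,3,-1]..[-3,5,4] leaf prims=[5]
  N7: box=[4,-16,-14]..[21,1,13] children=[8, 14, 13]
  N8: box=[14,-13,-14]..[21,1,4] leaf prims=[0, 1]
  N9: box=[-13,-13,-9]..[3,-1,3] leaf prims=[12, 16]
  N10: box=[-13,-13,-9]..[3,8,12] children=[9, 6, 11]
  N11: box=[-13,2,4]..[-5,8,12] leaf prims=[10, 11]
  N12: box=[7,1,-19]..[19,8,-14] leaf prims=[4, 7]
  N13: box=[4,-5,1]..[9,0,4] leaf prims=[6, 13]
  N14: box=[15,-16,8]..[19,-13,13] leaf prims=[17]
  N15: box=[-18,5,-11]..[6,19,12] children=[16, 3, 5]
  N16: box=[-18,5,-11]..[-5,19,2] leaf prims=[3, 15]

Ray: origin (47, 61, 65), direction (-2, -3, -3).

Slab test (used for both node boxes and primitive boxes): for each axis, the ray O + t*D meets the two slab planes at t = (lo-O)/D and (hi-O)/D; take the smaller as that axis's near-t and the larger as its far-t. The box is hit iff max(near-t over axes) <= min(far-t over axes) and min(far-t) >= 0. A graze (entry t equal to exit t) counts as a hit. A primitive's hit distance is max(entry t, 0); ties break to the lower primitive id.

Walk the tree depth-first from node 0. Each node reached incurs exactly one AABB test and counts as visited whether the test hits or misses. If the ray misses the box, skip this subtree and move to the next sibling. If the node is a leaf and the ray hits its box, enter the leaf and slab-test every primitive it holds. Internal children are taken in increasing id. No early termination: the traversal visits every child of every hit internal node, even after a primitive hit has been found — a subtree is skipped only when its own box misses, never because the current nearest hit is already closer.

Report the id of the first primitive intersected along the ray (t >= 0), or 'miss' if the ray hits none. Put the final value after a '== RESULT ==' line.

Traverse from the root:
N0 x:[13,65/2] y:[14,77/3] z:[52/3,28] -> hit [52/3,77/3], descend [4, 7, 10, 15]
  N4 x:[14,41/2] y:[14,20] z:[55/3,28] -> hit [55/3,20], descend [1, 2, 12]
    N1 x:[19,41/2] y:[46/3,49/3] z:[76/3,82/3] -> miss, prune
    N2 x:[37/2,20] y:[14,49/3] z:[55/3,26] -> miss, prune
    N12 x:[14,20] y:[53/3,20] z:[79/3,28] -> miss, prune
  N7 x:[13,43/2] y:[20,77/3] z:[52/3,79/3] -> hit [20,43/2], descend [8, 13, 14]
    N8 x:[13,33/2] y:[20,74/3] z:[61/3,79/3] -> miss, prune
    N13 x:[19,43/2] y:[61/3,22] z:[61/3,64/3] -> hit [61/3,64/3] leaf, test {P6(miss), P13@t=62/3}
    N14 x:[14,16] y:[74/3,77/3] z:[52/3,19] -> miss, prune
  N10 x:[22,30] y:[53/3,74/3] z:[53/3,74/3] -> hit [22,74/3], descend [6, 9, 11]
    N6 x:[25,55/2] y:[56/3,58/3] z:[61/3,22] -> miss, prune
    N9 x:[22,30] y:[62/3,74/3] z:[62/3,74/3] -> hit [22,74/3] leaf, test {P12(miss), P16(miss)}
    N11 x:[26,30] y:[53/3,59/3] z:[53/3,61/3] -> miss, prune
  N15 x:[41/2,65/2] y:[14,56/3] z:[53/3,76/3] -> miss, prune

14 AABB tests over nodes [0, 4, 1, 2, 12, 7, 8, 13, 14, 10, 6, 9, 11, 15]; 2 leaves entered; closest P13.

== RESULT ==
13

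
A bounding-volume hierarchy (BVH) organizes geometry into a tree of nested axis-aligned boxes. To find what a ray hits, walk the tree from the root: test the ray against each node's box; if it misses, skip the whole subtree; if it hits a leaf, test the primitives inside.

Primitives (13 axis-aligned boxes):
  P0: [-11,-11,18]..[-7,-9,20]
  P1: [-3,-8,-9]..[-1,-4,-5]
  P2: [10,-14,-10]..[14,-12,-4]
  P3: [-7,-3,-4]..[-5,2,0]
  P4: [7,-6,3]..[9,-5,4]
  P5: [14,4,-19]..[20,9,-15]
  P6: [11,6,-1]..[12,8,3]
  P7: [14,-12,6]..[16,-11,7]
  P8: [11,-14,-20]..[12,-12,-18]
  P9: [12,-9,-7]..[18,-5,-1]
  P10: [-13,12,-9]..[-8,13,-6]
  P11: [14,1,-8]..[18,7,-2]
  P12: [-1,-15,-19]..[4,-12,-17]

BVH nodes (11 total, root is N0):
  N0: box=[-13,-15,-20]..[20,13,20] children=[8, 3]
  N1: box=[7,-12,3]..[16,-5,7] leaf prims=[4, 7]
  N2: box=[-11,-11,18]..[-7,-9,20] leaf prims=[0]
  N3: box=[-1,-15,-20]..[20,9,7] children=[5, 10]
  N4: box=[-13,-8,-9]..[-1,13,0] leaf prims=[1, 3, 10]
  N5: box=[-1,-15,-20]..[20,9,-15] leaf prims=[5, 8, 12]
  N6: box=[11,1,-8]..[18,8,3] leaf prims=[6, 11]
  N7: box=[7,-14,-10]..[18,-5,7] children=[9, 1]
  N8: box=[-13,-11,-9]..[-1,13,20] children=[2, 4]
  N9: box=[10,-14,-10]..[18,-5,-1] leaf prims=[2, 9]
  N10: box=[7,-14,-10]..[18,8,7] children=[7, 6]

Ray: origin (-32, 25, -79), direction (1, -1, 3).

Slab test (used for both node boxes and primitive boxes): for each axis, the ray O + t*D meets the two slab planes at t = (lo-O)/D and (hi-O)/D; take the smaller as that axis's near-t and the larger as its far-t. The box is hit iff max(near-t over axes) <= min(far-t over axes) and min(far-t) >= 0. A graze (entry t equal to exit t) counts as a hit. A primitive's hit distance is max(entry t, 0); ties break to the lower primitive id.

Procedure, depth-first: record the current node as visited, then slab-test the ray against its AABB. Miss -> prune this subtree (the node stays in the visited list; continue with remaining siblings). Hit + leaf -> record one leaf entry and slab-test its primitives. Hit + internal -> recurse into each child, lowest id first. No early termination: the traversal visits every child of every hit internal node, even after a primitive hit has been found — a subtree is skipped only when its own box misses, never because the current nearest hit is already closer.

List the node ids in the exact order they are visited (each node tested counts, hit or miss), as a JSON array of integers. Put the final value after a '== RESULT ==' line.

Walk:
N0 x:[19,52] y:[12,40] z:[59/3,33] -> hit [59/3,33], descend [3, 8]
  N3 x:[31,52] y:[16,40] z:[59/3,86/3] -> miss, prune
  N8 x:[19,31] y:[12,36] z:[70/3,33] -> hit [70/3,31], descend [2, 4]
    N2 x:[21,25] y:[34,36] z:[97/3,33] -> miss, prune
    N4 x:[19,31] y:[12,33] z:[70/3,79/3] -> hit [70/3,79/3] leaf, test {P1(miss), P3@t=25, P10(miss)}

Summary -> nodes [0, 3, 8, 2, 4]; box-tests=5; leaf-entries=1; first=P3

== RESULT ==
[0, 3, 8, 2, 4]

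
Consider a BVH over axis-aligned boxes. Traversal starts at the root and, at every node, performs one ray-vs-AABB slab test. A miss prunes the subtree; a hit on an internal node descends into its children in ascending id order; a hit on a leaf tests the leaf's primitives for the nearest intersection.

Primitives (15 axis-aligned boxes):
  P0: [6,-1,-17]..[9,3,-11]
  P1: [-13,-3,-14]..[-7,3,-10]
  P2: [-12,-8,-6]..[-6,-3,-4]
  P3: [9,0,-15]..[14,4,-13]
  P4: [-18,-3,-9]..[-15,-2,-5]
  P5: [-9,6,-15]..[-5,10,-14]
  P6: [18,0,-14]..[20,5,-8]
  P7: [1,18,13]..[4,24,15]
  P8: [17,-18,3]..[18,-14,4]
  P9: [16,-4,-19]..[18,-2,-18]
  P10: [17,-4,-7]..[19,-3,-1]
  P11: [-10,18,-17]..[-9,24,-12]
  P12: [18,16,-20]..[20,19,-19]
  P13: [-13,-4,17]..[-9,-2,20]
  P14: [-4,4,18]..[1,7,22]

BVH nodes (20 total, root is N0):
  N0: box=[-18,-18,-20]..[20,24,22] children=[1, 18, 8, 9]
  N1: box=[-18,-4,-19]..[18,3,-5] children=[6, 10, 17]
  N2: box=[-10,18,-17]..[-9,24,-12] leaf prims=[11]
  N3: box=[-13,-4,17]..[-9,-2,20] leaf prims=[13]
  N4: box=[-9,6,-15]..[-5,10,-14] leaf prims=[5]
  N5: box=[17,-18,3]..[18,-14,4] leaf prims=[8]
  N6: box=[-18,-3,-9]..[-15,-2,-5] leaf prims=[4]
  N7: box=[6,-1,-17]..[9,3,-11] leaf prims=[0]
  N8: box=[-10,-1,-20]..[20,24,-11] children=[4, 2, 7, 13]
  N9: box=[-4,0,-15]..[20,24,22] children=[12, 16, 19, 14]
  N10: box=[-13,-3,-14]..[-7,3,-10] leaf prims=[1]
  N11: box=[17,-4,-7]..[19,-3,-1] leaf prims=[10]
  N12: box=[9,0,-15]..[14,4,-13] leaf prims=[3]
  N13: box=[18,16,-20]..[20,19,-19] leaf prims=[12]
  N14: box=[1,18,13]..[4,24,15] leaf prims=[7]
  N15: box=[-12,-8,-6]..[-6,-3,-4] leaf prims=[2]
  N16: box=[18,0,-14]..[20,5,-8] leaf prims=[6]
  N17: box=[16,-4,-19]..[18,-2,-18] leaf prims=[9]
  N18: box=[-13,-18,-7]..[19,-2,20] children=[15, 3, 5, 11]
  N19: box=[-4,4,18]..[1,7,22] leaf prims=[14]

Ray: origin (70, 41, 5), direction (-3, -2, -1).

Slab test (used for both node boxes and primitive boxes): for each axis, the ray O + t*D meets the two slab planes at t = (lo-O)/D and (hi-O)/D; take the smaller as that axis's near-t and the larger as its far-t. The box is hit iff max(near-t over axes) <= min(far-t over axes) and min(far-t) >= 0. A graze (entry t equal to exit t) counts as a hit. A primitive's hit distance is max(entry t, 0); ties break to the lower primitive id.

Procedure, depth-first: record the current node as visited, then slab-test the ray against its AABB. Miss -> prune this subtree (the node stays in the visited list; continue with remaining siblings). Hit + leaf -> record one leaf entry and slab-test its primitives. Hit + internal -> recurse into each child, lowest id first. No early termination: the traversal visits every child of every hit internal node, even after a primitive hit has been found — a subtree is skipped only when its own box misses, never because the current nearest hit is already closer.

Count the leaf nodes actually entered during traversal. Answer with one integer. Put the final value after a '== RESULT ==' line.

Walk:
N0 x:[50/3,88/3] y:[17/2,59/2] z:[-17,25] -> hit [50/3,25], descend [1, 8, 9, 18]
  N1 x:[52/3,88/3] y:[19,45/2] z:[10,24] -> hit [19,45/2], descend [6, 10, 17]
    N6 x:[85/3,88/3] y:[43/2,22] z:[10,14] -> miss, prune
    N10 x:[77/3,83/3] y:[19,22] z:[15,19] -> miss, prune
    N17 x:[52/3,18] y:[43/2,45/2] z:[23,24] -> miss, prune
  N8 x:[50/3,80/3] y:[17/2,21] z:[16,25] -> hit [50/3,21], descend [2, 4, 7, 13]
    N2 x:[79/3,80/3] y:[17/2,23/2] z:[17,22] -> miss, prune
    N4 x:[25,79/3] y:[31/2,35/2] z:[19,20] -> miss, prune
    N7 x:[61/3,64/3] y:[19,21] z:[16,22] -> hit [61/3,21] leaf, test {P0@t=61/3}
    N13 x:[50/3,52/3] y:[11,25/2] z:[24,25] -> miss, prune
  N9 x:[50/3,74/3] y:[17/2,41/2] z:[-17,20] -> hit [50/3,20], descend [12, 14, 16, 19]
    N12 x:[56/3,61/3] y:[37/2,41/2] z:[18,20] -> hit [56/3,20] leaf, test {P3@t=56/3}
    N14 x:[22,23] y:[17/2,23/2] z:[-10,-8] -> miss, prune
    N16 x:[50/3,52/3] y:[18,41/2] z:[13,19] -> miss, prune
    N19 x:[23,74/3] y:[17,37/2] z:[-17,-13] -> miss, prune
  N18 x:[17,83/3] y:[43/2,59/2] z:[-15,12] -> miss, prune

16 AABB tests over nodes [0, 1, 6, 10, 17, 8, 2, 4, 7, 13, 9, 12, 14, 16, 19, 18]; 2 leaves entered; closest P3.

== RESULT ==
2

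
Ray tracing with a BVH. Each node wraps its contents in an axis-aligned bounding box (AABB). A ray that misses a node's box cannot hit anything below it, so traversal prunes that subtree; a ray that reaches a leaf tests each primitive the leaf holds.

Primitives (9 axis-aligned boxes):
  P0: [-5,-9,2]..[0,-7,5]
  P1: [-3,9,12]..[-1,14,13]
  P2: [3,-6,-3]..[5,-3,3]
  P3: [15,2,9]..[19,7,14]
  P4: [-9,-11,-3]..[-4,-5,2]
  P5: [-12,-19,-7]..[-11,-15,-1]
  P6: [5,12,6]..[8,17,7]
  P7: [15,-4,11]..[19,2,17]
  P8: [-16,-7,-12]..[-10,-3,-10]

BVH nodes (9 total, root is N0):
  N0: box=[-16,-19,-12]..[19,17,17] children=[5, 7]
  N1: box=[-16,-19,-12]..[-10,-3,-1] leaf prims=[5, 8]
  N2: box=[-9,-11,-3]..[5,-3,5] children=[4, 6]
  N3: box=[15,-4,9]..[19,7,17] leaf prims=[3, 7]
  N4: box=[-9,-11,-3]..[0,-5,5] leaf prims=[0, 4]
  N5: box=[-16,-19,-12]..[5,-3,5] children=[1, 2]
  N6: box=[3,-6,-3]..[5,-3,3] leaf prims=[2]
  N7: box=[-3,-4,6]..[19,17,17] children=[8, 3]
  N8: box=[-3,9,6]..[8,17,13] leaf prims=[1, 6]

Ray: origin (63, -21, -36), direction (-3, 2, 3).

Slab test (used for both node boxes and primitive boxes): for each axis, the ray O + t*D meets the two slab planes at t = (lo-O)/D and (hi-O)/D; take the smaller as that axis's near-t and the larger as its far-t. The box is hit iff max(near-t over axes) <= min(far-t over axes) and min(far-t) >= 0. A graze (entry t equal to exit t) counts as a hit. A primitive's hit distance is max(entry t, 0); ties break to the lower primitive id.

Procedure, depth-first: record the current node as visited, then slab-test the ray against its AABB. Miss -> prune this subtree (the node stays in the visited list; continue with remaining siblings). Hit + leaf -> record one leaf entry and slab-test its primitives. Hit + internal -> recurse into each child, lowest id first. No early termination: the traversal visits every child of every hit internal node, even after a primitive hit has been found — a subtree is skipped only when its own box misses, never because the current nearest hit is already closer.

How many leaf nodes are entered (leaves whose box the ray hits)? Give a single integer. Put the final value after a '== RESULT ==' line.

Walk:
N0 x:[44/3,79/3] y:[1,19] z:[8,53/3] -> hit [44/3,53/3], descend [5, 7]
  N5 x:[58/3,79/3] y:[1,9] z:[8,41/3] -> miss, prune
  N7 x:[44/3,22] y:[17/2,19] z:[14,53/3] -> hit [44/3,53/3], descend [3, 8]
    N3 x:[44/3,16] y:[17/2,14] z:[15,53/3] -> miss, prune
    N8 x:[55/3,22] y:[15,19] z:[14,49/3] -> miss, prune

Visited [0, 5, 7, 3, 8]. Tests: 5 box, 0 leaf. Nearest: miss.

== RESULT ==
0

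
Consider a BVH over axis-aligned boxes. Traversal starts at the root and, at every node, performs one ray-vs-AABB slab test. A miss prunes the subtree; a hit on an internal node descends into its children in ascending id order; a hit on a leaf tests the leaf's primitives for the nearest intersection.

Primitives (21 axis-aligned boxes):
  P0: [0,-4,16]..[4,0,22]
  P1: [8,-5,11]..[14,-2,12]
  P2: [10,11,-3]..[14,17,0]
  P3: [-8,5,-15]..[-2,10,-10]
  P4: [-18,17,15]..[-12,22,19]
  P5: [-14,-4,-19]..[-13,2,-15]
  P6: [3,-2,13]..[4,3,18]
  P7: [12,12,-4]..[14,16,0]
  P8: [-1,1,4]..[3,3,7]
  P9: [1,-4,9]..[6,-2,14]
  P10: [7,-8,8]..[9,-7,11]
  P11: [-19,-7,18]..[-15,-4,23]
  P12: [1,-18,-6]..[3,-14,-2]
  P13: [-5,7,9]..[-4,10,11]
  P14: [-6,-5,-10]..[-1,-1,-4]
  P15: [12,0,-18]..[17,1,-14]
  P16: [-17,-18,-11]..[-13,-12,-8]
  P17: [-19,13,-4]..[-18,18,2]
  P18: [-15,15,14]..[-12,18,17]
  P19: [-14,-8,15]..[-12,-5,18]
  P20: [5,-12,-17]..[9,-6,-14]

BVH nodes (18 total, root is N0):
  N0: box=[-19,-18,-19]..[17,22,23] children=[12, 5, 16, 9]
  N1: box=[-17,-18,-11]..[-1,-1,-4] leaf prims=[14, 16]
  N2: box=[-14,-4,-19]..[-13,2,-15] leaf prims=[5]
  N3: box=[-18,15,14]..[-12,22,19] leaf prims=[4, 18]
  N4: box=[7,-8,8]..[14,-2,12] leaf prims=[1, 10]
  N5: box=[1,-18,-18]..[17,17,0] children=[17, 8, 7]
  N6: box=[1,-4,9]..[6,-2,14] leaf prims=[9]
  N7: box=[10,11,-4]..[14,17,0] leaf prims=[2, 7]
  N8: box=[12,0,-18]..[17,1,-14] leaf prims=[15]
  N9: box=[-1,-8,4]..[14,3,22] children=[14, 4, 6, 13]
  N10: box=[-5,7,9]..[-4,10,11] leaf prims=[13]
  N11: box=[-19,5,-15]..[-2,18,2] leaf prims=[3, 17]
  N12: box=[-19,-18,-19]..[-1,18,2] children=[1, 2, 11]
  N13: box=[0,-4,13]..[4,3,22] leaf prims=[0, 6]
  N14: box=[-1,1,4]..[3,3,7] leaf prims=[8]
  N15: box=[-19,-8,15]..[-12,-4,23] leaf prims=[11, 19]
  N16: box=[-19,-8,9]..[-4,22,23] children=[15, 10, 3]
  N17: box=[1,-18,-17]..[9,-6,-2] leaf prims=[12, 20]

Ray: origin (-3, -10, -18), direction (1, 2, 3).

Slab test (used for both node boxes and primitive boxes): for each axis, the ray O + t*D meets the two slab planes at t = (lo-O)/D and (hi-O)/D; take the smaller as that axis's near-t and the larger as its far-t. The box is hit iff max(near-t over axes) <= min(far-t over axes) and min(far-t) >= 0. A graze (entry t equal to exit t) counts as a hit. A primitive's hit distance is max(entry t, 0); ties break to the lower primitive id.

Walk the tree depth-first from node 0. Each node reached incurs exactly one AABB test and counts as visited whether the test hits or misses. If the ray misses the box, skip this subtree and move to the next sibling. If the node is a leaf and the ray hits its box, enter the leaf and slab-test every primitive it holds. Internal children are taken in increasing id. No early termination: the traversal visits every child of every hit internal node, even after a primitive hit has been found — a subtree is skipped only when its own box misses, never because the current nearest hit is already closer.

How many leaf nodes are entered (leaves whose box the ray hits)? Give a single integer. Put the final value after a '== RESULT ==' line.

Traverse from the root:
N0 x:[-16,20] y:[-4,16] z:[-1/3,41/3] -> hit [-1/3,41/3], descend [5, 9, 12, 16]
  N5 x:[4,20] y:[-4,27/2] z:[0,6] -> hit [4,6], descend [7, 8, 17]
    N7 x:[13,17] y:[21/2,27/2] z:[14/3,6] -> miss, prune
    N8 x:[15,20] y:[5,11/2] z:[0,4/3] -> miss, prune
    N17 x:[4,12] y:[-4,2] z:[1/3,16/3] -> miss, prune
  N9 x:[2,17] y:[1,13/2] z:[22/3,40/3] -> miss, prune
  N12 x:[-16,2] y:[-4,14] z:[-1/3,20/3] -> hit [-1/3,2], descend [1, 2, 11]
    N1 x:[-14,2] y:[-4,9/2] z:[7/3,14/3] -> miss, prune
    N2 x:[-11,-10] y:[3,6] z:[-1/3,1] -> miss, prune
    N11 x:[-16,1] y:[15/2,14] z:[1,20/3] -> miss, prune
  N16 x:[-16,-1] y:[1,16] z:[9,41/3] -> miss, prune

order=[0, 5, 7, 8, 17, 9, 12, 1, 2, 11, 16]  |boxes|=11  |leaves|=0  hit=miss

== RESULT ==
0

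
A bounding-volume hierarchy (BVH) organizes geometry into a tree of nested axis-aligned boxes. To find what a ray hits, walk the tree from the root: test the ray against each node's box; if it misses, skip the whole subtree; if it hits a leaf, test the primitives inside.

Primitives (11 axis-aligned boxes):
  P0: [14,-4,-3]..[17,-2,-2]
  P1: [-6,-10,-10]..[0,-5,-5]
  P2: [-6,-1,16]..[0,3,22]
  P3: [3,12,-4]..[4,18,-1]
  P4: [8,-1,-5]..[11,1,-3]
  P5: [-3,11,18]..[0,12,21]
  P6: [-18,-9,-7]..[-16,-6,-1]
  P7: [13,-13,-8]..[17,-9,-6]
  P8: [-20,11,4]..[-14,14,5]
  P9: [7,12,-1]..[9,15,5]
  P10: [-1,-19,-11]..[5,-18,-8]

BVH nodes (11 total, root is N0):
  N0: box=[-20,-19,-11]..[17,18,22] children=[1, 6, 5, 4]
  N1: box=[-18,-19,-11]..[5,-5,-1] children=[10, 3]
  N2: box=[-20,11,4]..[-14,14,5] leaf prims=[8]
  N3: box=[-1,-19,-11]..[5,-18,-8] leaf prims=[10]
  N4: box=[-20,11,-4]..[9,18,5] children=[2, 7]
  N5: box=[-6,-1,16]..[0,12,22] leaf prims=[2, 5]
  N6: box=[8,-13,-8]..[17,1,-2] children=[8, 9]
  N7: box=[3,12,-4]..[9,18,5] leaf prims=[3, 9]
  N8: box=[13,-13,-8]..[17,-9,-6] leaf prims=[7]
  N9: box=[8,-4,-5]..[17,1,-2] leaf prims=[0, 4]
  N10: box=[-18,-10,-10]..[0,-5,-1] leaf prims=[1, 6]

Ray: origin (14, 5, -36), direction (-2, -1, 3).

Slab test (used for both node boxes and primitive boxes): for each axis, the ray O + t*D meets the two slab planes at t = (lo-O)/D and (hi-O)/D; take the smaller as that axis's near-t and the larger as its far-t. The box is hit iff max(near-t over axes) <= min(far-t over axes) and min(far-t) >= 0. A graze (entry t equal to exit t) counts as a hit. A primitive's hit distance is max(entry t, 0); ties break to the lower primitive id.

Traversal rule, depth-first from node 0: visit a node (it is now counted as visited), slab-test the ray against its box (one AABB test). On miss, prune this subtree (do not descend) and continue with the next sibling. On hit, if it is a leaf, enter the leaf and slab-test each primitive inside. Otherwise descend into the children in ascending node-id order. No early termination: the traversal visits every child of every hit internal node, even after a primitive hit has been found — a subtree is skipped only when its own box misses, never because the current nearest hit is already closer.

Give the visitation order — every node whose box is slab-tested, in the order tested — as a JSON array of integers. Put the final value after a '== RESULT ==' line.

Trace the traversal:
N0 x:[-3/2,17] y:[-13,24] z:[25/3,58/3] -> hit [25/3,17], descend [1, 4, 5, 6]
  N1 x:[9/2,16] y:[10,24] z:[25/3,35/3] -> hit [10,35/3], descend [3, 10]
    N3 x:[9/2,15/2] y:[23,24] z:[25/3,28/3] -> miss, prune
    N10 x:[7,16] y:[10,15] z:[26/3,35/3] -> hit [10,35/3] leaf, test {P1@t=10, P6(miss)}
  N4 x:[5/2,17] y:[-13,-6] z:[32/3,41/3] -> miss, prune
  N5 x:[7,10] y:[-7,6] z:[52/3,58/3] -> miss, prune
  N6 x:[-3/2,3] y:[4,18] z:[28/3,34/3] -> miss, prune

Visited [0, 1, 3, 10, 4, 5, 6]. Tests: 7 box, 1 leaf. Nearest: P1.

== RESULT ==
[0, 1, 3, 10, 4, 5, 6]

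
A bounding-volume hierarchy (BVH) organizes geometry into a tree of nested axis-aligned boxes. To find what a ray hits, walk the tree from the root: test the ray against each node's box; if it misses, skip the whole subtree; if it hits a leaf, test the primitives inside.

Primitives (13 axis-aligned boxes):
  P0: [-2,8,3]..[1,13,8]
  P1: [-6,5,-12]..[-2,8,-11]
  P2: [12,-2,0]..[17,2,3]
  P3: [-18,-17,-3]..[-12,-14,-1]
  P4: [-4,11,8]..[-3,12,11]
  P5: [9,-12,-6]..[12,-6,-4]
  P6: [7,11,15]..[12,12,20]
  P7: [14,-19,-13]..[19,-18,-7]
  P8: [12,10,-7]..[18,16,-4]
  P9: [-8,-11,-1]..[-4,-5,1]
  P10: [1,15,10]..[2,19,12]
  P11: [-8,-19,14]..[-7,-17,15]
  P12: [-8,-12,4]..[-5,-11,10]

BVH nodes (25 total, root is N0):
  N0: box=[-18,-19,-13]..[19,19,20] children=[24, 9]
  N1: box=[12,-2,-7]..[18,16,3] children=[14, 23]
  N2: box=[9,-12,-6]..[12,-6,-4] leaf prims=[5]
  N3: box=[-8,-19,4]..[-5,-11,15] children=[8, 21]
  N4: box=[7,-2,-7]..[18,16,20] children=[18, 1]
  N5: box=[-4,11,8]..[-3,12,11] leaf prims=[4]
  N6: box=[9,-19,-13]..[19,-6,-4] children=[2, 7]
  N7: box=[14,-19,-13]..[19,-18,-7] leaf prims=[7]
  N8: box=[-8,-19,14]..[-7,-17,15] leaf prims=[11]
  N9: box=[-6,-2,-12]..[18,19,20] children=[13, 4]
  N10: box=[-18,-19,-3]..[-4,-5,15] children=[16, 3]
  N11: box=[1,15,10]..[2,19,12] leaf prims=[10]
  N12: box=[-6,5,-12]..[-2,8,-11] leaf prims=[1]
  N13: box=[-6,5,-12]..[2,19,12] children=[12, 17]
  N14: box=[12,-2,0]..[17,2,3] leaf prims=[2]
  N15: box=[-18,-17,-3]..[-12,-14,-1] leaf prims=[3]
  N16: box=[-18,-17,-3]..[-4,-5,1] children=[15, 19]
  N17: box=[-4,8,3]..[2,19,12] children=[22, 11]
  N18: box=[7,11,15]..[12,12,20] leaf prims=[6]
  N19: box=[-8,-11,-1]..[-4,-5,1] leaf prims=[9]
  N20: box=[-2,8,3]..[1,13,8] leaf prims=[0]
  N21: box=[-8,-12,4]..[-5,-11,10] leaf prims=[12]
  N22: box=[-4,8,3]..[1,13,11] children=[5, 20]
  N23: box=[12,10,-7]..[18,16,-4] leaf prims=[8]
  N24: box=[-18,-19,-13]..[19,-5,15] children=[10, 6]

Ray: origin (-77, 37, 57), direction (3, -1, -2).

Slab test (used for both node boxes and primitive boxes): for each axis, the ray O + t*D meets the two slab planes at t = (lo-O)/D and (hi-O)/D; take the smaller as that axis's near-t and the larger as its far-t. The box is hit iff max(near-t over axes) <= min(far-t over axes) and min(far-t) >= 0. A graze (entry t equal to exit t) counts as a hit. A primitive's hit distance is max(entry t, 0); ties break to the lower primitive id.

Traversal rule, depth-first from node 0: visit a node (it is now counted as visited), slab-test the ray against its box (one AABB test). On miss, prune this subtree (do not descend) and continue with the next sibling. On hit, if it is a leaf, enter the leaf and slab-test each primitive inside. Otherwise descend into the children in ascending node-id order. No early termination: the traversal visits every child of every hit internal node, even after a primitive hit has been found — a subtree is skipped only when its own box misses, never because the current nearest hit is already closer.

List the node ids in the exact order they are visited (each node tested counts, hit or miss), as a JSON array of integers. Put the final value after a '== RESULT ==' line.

Walk:
N0 x:[59/3,32] y:[18,56] z:[37/2,35] -> hit [59/3,32], descend [9, 24]
  N9 x:[71/3,95/3] y:[18,39] z:[37/2,69/2] -> hit [71/3,95/3], descend [4, 13]
    N4 x:[28,95/3] y:[21,39] z:[37/2,32] -> hit [28,95/3], descend [1, 18]
      N1 x:[89/3,95/3] y:[21,39] z:[27,32] -> hit [89/3,95/3], descend [14, 23]
        N14 x:[89/3,94/3] y:[35,39] z:[27,57/2] -> miss, prune
        N23 x:[89/3,95/3] y:[21,27] z:[61/2,32] -> miss, prune
      N18 x:[28,89/3] y:[25,26] z:[37/2,21] -> miss, prune
    N13 x:[71/3,79/3] y:[18,32] z:[45/2,69/2] -> hit [71/3,79/3], descend [12, 17]
      N12 x:[71/3,25] y:[29,32] z:[34,69/2] -> miss, prune
      N17 x:[73/3,79/3] y:[18,29] z:[45/2,27] -> hit [73/3,79/3], descend [11, 22]
        N11 x:[26,79/3] y:[18,22] z:[45/2,47/2] -> miss, prune
        N22 x:[73/3,26] y:[24,29] z:[23,27] -> hit [73/3,26], descend [5, 20]
          N5 x:[73/3,74/3] y:[25,26] z:[23,49/2] -> miss, prune
          N20 x:[25,26] y:[24,29] z:[49/2,27] -> hit [25,26] leaf, test {P0@t=25}
  N24 x:[59/3,32] y:[42,56] z:[21,35] -> miss, prune

15 AABB tests over nodes [0, 9, 4, 1, 14, 23, 18, 13, 12, 17, 11, 22, 5, 20, 24]; 1 leaf entered; closest P0.

== RESULT ==
[0, 9, 4, 1, 14, 23, 18, 13, 12, 17, 11, 22, 5, 20, 24]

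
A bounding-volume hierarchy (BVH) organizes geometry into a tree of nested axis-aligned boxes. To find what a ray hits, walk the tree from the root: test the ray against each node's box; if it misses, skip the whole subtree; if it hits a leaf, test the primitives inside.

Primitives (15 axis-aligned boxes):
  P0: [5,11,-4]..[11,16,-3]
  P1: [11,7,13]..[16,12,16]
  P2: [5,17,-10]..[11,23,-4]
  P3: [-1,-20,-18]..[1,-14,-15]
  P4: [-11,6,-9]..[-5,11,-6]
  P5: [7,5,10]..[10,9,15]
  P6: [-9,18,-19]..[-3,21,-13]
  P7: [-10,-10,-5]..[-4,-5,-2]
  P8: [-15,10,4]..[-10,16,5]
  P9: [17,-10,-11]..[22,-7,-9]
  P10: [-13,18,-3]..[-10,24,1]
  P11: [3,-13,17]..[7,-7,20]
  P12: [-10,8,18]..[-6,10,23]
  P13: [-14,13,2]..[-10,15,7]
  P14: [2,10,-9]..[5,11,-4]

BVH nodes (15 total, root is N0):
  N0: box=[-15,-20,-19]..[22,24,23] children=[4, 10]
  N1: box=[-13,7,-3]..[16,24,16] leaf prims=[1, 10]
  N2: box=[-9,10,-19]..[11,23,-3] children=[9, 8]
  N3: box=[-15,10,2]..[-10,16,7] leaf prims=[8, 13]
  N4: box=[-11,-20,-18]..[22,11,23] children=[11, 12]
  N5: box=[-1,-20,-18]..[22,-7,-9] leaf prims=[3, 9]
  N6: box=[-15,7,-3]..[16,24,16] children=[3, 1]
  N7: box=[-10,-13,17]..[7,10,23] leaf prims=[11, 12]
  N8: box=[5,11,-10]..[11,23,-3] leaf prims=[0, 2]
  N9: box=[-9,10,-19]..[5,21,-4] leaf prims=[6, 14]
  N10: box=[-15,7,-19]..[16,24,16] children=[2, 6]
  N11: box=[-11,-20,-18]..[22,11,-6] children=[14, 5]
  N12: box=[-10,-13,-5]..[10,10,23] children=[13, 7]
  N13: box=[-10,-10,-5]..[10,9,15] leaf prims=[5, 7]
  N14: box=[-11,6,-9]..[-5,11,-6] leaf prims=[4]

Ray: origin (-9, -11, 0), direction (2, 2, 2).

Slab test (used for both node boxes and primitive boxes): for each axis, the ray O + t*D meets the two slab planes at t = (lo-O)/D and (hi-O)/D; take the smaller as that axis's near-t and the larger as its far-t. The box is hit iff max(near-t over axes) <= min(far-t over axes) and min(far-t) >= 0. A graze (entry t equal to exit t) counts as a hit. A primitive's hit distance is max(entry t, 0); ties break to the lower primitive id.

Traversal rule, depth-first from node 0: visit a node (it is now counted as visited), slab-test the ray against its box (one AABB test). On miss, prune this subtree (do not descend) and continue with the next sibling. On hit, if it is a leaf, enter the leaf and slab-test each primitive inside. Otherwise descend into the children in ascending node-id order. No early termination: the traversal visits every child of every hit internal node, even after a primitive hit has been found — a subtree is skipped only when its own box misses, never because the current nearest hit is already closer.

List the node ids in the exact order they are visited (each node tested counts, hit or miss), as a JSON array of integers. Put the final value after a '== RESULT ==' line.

Trace the traversal:
N0 x:[-3,31/2] y:[-9/2,35/2] z:[-19/2,23/2] -> hit [-3,23/2], descend [4, 10]
  N4 x:[-1,31/2] y:[-9/2,11] z:[-9,23/2] -> hit [-1,11], descend [11, 12]
    N11 x:[-1,31/2] y:[-9/2,11] z:[-9,-3] -> miss, prune
    N12 x:[-1/2,19/2] y:[-1,21/2] z:[-5/2,23/2] -> hit [-1/2,19/2], descend [7, 13]
      N7 x:[-1/2,8] y:[-1,21/2] z:[17/2,23/2] -> miss, prune
      N13 x:[-1/2,19/2] y:[1/2,10] z:[-5/2,15/2] -> hit [1/2,15/2] leaf, test {P5(miss), P7(miss)}
  N10 x:[-3,25/2] y:[9,35/2] z:[-19/2,8] -> miss, prune

order=[0, 4, 11, 12, 7, 13, 10]  |boxes|=7  |leaves|=1  hit=miss

== RESULT ==
[0, 4, 11, 12, 7, 13, 10]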